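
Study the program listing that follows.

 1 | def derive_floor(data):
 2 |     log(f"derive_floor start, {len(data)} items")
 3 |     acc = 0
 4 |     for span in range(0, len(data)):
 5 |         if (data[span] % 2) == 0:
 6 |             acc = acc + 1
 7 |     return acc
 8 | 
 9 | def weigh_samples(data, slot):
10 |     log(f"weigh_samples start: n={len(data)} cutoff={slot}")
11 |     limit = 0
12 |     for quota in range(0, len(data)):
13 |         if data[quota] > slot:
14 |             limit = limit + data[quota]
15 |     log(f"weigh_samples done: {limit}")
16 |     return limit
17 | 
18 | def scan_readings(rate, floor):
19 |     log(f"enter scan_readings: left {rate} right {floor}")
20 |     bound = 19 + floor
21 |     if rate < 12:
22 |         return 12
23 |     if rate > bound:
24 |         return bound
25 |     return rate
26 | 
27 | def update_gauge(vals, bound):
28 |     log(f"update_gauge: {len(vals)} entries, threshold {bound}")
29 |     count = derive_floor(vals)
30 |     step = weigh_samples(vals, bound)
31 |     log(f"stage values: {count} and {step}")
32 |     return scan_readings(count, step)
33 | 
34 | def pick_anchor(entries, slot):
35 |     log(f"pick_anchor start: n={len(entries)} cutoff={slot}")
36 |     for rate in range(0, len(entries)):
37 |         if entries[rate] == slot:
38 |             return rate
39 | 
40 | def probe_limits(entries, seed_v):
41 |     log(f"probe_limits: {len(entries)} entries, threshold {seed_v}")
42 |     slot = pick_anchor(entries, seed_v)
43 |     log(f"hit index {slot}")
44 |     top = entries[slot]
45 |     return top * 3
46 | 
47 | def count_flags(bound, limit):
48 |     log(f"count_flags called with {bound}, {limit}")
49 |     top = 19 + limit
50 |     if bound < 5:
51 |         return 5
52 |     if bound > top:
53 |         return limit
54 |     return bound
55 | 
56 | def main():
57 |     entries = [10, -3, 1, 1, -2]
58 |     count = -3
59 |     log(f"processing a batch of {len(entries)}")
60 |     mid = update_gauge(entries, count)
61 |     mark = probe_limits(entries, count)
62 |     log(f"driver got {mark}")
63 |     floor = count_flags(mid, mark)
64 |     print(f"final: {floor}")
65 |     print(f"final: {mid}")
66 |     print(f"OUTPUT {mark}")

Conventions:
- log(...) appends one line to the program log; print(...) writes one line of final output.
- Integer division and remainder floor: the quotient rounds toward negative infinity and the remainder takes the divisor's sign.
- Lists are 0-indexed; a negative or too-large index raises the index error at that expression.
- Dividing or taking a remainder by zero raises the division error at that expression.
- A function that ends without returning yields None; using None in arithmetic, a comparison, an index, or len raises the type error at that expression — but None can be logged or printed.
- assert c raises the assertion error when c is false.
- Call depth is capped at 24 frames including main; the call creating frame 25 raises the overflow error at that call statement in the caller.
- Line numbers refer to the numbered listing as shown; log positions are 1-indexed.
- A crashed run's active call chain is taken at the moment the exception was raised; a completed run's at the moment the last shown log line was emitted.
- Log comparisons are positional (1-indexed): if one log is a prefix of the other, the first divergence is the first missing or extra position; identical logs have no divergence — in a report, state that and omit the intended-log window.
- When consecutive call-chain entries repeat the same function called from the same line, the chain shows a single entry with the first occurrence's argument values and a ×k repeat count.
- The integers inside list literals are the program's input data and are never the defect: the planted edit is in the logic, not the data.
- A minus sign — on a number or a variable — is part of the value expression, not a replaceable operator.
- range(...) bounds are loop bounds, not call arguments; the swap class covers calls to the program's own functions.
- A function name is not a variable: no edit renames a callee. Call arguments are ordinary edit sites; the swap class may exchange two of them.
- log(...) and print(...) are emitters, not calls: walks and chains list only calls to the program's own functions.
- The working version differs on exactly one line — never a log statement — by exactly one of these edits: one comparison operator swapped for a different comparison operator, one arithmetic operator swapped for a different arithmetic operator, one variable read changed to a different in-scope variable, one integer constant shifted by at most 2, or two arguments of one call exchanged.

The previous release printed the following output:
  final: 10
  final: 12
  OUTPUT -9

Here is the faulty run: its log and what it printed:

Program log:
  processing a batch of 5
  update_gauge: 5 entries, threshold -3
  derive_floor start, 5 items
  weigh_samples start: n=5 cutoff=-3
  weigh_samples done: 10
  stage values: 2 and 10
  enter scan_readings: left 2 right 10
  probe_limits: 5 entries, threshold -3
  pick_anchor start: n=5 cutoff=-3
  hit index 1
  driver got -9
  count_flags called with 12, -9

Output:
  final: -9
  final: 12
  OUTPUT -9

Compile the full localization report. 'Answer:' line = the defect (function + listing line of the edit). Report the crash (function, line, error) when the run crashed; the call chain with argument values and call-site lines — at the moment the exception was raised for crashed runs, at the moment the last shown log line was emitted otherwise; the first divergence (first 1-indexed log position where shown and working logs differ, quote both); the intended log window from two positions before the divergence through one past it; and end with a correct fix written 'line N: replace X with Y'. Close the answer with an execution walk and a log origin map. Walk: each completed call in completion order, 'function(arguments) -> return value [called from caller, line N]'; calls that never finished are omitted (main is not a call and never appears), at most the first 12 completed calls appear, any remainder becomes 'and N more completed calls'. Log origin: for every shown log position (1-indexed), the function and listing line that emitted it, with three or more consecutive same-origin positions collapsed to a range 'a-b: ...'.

Answer: the defect is in count_flags at line 53.
The tell: No log line changed; the fault shows up purely in the output.
Call chain: main -> count_flags(12, -9) (called at line 63).
First divergence: none — the logs agree in full.
Execution walk:
  derive_floor([10, -3, 1, 1, -2]) -> 2  [called from update_gauge, line 29]
  weigh_samples([10, -3, 1, 1, -2], -3) -> 10  [called from update_gauge, line 30]
  scan_readings(2, 10) -> 12  [called from update_gauge, line 32]
  update_gauge([10, -3, 1, 1, -2], -3) -> 12  [called from main, line 60]
  pick_anchor([10, -3, 1, 1, -2], -3) -> 1  [called from probe_limits, line 42]
  probe_limits([10, -3, 1, 1, -2], -3) -> -9  [called from main, line 61]
  count_flags(12, -9) -> -9  [called from main, line 63]
Log line origins:
  1: emitted by main (line 59)
  2: emitted by update_gauge (line 28)
  3: emitted by derive_floor (line 2)
  4: emitted by weigh_samples (line 10)
  5: emitted by weigh_samples (line 15)
  6: emitted by update_gauge (line 31)
  7: emitted by scan_readings (line 19)
  8: emitted by probe_limits (line 41)
  9: emitted by pick_anchor (line 35)
  10: emitted by probe_limits (line 43)
  11: emitted by main (line 62)
  12: emitted by count_flags (line 48)
A correct fix: line 53: replace `limit` with `top`.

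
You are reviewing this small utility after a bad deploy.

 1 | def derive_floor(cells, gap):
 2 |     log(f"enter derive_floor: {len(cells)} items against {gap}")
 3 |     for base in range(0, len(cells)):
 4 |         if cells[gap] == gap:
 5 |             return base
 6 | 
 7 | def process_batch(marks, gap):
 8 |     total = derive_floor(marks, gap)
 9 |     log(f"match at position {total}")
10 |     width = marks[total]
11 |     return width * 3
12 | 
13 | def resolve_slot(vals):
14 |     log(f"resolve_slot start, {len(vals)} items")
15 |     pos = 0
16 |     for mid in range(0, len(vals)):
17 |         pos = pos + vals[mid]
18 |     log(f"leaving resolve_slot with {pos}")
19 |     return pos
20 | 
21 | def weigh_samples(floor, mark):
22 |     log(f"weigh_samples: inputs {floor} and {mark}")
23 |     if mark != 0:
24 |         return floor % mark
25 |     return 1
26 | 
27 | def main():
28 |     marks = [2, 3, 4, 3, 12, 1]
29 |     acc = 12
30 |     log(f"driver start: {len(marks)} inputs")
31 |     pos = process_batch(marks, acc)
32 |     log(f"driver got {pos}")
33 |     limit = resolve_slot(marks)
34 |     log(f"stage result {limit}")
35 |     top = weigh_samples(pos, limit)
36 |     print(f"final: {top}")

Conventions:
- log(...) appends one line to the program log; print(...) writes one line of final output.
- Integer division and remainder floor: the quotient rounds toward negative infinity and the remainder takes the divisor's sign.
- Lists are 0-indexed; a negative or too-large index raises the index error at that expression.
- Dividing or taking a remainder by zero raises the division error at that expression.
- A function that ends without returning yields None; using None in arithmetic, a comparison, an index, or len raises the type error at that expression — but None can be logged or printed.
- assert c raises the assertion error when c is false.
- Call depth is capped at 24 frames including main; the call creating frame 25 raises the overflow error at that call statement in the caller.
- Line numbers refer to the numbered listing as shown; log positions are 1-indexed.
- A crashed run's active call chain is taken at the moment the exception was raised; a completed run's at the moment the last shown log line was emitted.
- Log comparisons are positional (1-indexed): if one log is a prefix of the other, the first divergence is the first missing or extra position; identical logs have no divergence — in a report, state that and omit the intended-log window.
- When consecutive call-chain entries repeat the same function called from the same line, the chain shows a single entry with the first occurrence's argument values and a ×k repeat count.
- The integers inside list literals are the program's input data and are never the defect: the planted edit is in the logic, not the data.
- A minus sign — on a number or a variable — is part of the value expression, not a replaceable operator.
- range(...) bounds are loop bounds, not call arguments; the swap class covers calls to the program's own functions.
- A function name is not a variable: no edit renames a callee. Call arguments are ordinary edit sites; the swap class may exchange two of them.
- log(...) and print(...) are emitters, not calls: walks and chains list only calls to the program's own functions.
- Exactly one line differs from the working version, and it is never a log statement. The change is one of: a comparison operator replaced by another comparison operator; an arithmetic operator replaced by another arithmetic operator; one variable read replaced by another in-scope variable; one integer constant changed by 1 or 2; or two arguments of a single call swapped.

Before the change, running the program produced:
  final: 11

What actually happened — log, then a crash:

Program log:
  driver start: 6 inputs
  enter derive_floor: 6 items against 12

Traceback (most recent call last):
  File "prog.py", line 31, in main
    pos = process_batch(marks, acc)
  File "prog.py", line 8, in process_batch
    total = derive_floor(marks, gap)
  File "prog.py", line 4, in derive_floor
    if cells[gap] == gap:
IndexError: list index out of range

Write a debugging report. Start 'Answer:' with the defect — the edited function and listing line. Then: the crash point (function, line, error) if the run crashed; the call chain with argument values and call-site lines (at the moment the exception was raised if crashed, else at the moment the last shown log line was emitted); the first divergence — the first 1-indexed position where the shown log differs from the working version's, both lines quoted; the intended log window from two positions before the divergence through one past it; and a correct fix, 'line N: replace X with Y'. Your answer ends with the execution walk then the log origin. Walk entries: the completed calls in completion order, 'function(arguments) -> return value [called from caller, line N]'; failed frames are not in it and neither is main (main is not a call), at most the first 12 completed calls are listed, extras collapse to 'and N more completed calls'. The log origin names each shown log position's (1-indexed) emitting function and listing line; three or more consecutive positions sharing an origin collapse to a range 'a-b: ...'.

Answer: the defect is in derive_floor at line 4.
The tell: After 2 matching log lines the faulty run goes silent, while the working version continues with 'match at position 4'.
Crash: derive_floor, line 4, IndexError.
Call chain: main -> process_batch([2, 3, 4, 3, 12, 1], 12) (called at line 31) -> derive_floor([2, 3, 4, 3, 12, 1], 12) (called at line 8).
First divergence: position 3 — the faulty run's log ends after 2 lines; the working version continues with 'match at position 4'.
Intended log window:
  1: driver start: 6 inputs
  2: enter derive_floor: 6 items against 12
  3: match at position 4
  4: driver got 36
Execution walk:
  (no call completed)
Origin of each log line:
  1: emitted by main (line 30)
  2: emitted by derive_floor (line 2)
A correct fix: line 4: replace `cells[gap]` with `cells[base]`.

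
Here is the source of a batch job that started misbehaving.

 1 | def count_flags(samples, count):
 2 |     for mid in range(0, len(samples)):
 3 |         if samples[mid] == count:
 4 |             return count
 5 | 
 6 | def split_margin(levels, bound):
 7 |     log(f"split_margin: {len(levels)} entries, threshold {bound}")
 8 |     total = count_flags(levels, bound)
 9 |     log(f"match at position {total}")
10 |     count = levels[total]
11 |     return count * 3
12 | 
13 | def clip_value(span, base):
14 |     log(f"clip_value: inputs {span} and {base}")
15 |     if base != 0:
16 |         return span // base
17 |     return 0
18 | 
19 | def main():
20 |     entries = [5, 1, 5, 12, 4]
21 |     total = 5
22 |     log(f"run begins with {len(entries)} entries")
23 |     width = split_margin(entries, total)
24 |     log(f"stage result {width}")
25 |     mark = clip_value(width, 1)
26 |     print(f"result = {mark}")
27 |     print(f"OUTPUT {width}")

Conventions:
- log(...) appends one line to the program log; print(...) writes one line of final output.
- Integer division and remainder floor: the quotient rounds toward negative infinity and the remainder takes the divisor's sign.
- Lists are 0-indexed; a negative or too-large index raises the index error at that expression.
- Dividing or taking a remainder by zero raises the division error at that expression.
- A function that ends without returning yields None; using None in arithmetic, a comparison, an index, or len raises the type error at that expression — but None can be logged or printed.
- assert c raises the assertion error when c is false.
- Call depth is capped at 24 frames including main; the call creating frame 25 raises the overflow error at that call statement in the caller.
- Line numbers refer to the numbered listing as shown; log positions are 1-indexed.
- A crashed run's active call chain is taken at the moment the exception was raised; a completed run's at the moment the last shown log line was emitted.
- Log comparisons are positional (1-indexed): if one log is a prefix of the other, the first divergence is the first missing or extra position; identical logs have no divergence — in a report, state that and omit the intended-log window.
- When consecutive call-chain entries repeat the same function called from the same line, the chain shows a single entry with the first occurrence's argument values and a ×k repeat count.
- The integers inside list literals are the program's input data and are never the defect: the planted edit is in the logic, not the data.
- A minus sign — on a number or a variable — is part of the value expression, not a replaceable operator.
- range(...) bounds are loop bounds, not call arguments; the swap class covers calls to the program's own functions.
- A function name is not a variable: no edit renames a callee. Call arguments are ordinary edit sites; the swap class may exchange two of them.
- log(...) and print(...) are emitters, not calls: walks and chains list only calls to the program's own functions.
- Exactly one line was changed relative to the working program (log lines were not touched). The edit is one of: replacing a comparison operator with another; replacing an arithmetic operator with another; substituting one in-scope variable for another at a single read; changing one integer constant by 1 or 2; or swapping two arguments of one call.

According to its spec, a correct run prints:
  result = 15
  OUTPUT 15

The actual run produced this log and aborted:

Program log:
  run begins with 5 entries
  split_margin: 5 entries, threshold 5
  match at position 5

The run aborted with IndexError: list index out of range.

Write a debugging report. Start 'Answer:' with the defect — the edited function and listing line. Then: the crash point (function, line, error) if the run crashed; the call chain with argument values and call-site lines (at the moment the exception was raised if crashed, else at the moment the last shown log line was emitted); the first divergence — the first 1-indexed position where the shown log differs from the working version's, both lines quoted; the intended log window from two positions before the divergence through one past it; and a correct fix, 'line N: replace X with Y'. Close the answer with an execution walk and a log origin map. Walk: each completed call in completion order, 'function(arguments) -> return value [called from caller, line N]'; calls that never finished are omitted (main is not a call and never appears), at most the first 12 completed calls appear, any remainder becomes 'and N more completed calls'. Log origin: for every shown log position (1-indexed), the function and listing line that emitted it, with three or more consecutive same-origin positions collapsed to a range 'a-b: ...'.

Answer: the defect is in count_flags at line 4.
Key fact: The log first diverges at position 3: the faulty run prints 'match at position 5' where the working version prints 'match at position 0'.
Crash: split_margin, line 10, IndexError.
Call chain: main -> split_margin([5, 1, 5, 12, 4], 5) (called at line 23).
First divergence: position 3 — shown 'match at position 5', intended 'match at position 0'.
Intended log window:
  1: run begins with 5 entries
  2: split_margin: 5 entries, threshold 5
  3: match at position 0
  4: stage result 15
Execution walk:
  count_flags([5, 1, 5, 12, 4], 5) -> 5  [called from split_margin, line 8]
Log origin:
  1: logged in main at line 22
  2: logged in split_margin at line 7
  3: logged in split_margin at line 9
A correct fix: line 4: replace `count` with `mid`.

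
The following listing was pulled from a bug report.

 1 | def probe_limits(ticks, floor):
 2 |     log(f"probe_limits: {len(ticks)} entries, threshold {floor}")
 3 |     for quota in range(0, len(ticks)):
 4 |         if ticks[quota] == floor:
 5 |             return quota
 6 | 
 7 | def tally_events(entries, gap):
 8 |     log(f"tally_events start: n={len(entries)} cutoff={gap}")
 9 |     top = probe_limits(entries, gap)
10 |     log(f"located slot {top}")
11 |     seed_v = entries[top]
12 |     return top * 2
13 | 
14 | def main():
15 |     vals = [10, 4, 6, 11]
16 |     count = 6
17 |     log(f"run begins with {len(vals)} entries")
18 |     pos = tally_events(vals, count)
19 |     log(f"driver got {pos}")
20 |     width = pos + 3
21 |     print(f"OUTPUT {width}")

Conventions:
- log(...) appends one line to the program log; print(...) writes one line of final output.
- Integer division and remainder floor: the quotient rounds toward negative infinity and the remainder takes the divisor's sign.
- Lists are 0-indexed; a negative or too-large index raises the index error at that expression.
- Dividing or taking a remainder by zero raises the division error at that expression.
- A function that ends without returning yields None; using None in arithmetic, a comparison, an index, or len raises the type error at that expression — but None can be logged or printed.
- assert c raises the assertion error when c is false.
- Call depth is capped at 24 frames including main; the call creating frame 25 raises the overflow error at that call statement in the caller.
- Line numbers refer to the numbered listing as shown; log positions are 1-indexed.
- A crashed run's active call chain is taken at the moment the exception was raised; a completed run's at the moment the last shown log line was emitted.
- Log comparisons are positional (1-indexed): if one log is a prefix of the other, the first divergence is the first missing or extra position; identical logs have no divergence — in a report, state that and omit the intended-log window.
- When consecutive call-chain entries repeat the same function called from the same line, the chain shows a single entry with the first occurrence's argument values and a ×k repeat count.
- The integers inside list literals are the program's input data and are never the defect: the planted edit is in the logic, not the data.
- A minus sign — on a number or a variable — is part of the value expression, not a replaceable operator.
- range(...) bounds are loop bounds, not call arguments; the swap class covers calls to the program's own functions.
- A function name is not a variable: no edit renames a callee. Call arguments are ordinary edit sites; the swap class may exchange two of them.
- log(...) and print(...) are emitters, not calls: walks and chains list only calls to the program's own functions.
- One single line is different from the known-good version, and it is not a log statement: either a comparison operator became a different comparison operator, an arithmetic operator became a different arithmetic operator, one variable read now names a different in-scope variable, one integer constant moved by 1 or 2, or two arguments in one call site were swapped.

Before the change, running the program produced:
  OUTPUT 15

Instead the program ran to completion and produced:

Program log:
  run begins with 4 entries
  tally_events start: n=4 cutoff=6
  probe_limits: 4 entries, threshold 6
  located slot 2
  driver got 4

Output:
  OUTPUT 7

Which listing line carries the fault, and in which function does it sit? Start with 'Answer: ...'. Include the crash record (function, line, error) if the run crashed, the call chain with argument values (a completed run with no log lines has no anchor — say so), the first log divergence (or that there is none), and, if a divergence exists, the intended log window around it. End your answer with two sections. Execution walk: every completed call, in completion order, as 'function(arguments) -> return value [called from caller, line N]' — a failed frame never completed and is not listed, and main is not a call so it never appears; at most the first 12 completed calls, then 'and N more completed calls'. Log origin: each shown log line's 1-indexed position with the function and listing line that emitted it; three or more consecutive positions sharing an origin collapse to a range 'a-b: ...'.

Answer: the defect is in tally_events at line 12.
Core observation: Log line 5 is where behavior first shows: 'driver got 4' appears instead of 'driver got 12'.
Call chain: main.
First divergence: at position 5 the run shows 'driver got 4' where the working version logs 'driver got 12'.
Intended log window:
  3: probe_limits: 4 entries, threshold 6
  4: located slot 2
  5: driver got 12
Execution walk:
  probe_limits([10, 4, 6, 11], 6) -> 2  [called from tally_events, line 9]
  tally_events([10, 4, 6, 11], 6) -> 4  [called from main, line 18]
Origin of each log line:
  1: logged in main at line 17
  2: logged in tally_events at line 8
  3: logged in probe_limits at line 2
  4: logged in tally_events at line 10
  5: logged in main at line 19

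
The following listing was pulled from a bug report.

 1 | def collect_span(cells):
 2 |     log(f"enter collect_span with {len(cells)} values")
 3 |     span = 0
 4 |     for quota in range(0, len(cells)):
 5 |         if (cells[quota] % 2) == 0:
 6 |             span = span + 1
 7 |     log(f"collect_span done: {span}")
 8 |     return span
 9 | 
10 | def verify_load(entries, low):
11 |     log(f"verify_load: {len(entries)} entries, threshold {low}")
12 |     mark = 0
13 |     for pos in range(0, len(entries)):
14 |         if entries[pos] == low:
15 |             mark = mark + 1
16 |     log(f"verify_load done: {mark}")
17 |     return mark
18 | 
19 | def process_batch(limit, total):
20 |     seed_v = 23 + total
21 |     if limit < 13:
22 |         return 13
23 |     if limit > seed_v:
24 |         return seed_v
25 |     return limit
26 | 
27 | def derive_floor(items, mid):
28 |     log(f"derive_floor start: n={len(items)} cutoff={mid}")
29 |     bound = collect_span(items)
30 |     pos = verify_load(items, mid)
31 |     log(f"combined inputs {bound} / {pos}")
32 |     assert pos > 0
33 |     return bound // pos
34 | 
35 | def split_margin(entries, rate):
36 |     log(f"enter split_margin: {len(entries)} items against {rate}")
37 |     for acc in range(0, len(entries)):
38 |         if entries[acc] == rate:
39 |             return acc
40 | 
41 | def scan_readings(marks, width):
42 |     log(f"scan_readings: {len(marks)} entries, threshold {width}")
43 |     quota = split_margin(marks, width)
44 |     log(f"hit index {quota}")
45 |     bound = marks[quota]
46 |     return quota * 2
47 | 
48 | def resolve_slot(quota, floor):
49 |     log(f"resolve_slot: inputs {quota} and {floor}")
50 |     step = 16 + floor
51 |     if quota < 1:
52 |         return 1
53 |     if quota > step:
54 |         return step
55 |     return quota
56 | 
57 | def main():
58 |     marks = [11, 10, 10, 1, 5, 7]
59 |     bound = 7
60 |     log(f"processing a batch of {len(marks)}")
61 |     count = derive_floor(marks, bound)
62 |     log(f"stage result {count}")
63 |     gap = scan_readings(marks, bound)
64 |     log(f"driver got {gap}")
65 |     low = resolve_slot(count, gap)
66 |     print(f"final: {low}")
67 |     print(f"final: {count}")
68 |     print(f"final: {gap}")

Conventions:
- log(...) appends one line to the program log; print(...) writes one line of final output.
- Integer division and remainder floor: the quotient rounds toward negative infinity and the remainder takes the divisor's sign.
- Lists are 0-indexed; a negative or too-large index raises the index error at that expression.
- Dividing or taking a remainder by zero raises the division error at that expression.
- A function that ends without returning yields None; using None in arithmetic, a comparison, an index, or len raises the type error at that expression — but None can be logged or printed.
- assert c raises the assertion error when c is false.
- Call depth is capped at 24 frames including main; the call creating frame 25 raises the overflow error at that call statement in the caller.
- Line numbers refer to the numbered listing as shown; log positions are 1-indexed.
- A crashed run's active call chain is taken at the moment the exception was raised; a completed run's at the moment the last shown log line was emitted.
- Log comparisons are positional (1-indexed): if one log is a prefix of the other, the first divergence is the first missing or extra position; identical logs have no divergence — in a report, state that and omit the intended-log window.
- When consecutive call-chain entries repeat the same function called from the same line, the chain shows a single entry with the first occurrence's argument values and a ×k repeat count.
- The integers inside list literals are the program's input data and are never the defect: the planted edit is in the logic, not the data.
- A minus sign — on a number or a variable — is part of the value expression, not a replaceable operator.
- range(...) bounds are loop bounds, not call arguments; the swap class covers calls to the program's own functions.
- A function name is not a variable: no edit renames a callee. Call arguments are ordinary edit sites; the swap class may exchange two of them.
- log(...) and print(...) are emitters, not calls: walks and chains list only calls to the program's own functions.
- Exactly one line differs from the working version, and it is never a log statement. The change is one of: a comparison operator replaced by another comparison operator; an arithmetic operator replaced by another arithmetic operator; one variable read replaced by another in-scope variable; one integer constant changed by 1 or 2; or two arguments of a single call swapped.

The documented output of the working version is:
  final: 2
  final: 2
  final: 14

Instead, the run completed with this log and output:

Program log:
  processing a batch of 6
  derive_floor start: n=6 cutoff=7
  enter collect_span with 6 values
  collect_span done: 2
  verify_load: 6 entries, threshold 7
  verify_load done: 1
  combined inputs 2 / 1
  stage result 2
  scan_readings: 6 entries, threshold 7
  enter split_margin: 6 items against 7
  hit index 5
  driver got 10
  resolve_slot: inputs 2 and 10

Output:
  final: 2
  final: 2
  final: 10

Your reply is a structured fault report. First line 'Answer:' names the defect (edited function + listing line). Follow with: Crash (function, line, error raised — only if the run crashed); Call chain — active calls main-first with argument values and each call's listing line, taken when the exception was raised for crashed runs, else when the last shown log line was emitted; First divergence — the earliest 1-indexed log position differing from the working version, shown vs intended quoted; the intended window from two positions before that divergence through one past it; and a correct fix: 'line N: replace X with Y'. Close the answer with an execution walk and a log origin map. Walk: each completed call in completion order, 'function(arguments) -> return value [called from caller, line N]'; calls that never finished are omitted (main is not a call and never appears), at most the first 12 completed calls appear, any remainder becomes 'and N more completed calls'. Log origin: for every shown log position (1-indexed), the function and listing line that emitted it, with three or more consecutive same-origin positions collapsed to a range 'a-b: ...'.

Answer: the defect is in scan_readings at line 46.
Key observation: Log line 12 is where behavior first shows: 'driver got 10' appears instead of 'driver got 14'.
Call chain: main -> resolve_slot(2, 10) (called at line 65).
First divergence: position 12; shown 'driver got 10' vs intended 'driver got 14'.
Intended log window:
  10: enter split_margin: 6 items against 7
  11: hit index 5
  12: driver got 14
  13: resolve_slot: inputs 2 and 14
Execution walk:
  collect_span([11, 10, 10, 1, 5, 7]) -> 2  [called from derive_floor, line 29]
  verify_load([11, 10, 10, 1, 5, 7], 7) -> 1  [called from derive_floor, line 30]
  derive_floor([11, 10, 10, 1, 5, 7], 7) -> 2  [called from main, line 61]
  split_margin([11, 10, 10, 1, 5, 7], 7) -> 5  [called from scan_readings, line 43]
  scan_readings([11, 10, 10, 1, 5, 7], 7) -> 10  [called from main, line 63]
  resolve_slot(2, 10) -> 2  [called from main, line 65]
Log origin:
  1 — main, line 60
  2 — derive_floor, line 28
  3 — collect_span, line 2
  4 — collect_span, line 7
  5 — verify_load, line 11
  6 — verify_load, line 16
  7 — derive_floor, line 31
  8 — main, line 62
  9 — scan_readings, line 42
  10 — split_margin, line 36
  11 — scan_readings, line 44
  12 — main, line 64
  13 — resolve_slot, line 49
A correct fix: line 46: replace `quota` with `bound`.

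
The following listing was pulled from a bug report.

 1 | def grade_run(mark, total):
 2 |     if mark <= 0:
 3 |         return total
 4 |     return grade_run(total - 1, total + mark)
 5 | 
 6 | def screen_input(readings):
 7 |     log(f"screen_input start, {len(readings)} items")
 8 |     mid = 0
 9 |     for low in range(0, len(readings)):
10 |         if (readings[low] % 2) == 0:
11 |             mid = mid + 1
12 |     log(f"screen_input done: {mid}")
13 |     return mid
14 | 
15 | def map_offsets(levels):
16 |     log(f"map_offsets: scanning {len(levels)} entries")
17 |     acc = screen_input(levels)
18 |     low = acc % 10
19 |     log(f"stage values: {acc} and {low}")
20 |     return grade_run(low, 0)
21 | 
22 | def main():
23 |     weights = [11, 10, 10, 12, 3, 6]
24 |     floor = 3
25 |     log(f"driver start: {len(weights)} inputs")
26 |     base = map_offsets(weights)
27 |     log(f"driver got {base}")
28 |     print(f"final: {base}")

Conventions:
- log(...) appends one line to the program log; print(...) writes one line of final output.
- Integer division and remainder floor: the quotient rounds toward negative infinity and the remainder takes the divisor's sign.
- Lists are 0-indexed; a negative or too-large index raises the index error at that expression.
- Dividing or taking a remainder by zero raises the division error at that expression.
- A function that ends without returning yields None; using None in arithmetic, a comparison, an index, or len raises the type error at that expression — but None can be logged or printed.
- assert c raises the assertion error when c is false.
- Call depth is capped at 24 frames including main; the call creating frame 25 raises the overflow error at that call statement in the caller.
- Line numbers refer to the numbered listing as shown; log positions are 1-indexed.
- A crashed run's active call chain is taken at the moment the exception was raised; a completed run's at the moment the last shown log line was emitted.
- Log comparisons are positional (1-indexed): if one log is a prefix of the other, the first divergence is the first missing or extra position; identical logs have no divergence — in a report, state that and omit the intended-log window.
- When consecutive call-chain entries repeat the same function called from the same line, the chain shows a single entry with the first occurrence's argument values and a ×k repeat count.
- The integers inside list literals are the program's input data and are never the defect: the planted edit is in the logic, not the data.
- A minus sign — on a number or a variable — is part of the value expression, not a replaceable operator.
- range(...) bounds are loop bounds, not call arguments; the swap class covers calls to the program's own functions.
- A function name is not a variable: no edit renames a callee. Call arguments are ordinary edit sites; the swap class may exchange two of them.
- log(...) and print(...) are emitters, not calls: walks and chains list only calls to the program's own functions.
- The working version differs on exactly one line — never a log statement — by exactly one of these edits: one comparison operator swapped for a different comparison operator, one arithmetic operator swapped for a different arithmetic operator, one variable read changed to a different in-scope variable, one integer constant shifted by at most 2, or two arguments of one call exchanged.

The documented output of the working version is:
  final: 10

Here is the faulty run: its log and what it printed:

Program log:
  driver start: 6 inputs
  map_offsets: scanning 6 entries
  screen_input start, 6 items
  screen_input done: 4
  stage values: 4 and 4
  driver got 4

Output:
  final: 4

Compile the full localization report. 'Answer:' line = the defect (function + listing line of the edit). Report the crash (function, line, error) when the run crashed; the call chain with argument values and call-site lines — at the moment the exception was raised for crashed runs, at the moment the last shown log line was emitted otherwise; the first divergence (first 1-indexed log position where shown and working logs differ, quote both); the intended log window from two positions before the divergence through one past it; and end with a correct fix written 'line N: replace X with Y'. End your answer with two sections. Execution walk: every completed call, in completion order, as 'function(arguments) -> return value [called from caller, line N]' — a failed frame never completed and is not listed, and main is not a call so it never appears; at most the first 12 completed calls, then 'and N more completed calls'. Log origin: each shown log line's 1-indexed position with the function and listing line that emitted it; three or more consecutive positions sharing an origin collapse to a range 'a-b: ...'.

Answer: the defect is in grade_run at line 4.
The tell: The log first diverges at position 6: the faulty run prints 'driver got 4' where the working version prints 'driver got 10'.
Call chain: main.
First divergence: position 6 — shown 'driver got 4', intended 'driver got 10'.
Intended log window:
  4: screen_input done: 4
  5: stage values: 4 and 4
  6: driver got 10
Execution walk:
  screen_input([11, 10, 10, 12, 3, 6]) -> 4  [called from map_offsets, line 17]
  grade_run(-1, 4) -> 4  [called from grade_run, line 4]
  grade_run(4, 0) -> 4  [called from map_offsets, line 20]
  map_offsets([11, 10, 10, 12, 3, 6]) -> 4  [called from main, line 26]
Log origins:
  1 — main, line 25
  2 — map_offsets, line 16
  3 — screen_input, line 7
  4 — screen_input, line 12
  5 — map_offsets, line 19
  6 — main, line 27
A correct fix: line 4: replace `total - 1` with `mark - 1`.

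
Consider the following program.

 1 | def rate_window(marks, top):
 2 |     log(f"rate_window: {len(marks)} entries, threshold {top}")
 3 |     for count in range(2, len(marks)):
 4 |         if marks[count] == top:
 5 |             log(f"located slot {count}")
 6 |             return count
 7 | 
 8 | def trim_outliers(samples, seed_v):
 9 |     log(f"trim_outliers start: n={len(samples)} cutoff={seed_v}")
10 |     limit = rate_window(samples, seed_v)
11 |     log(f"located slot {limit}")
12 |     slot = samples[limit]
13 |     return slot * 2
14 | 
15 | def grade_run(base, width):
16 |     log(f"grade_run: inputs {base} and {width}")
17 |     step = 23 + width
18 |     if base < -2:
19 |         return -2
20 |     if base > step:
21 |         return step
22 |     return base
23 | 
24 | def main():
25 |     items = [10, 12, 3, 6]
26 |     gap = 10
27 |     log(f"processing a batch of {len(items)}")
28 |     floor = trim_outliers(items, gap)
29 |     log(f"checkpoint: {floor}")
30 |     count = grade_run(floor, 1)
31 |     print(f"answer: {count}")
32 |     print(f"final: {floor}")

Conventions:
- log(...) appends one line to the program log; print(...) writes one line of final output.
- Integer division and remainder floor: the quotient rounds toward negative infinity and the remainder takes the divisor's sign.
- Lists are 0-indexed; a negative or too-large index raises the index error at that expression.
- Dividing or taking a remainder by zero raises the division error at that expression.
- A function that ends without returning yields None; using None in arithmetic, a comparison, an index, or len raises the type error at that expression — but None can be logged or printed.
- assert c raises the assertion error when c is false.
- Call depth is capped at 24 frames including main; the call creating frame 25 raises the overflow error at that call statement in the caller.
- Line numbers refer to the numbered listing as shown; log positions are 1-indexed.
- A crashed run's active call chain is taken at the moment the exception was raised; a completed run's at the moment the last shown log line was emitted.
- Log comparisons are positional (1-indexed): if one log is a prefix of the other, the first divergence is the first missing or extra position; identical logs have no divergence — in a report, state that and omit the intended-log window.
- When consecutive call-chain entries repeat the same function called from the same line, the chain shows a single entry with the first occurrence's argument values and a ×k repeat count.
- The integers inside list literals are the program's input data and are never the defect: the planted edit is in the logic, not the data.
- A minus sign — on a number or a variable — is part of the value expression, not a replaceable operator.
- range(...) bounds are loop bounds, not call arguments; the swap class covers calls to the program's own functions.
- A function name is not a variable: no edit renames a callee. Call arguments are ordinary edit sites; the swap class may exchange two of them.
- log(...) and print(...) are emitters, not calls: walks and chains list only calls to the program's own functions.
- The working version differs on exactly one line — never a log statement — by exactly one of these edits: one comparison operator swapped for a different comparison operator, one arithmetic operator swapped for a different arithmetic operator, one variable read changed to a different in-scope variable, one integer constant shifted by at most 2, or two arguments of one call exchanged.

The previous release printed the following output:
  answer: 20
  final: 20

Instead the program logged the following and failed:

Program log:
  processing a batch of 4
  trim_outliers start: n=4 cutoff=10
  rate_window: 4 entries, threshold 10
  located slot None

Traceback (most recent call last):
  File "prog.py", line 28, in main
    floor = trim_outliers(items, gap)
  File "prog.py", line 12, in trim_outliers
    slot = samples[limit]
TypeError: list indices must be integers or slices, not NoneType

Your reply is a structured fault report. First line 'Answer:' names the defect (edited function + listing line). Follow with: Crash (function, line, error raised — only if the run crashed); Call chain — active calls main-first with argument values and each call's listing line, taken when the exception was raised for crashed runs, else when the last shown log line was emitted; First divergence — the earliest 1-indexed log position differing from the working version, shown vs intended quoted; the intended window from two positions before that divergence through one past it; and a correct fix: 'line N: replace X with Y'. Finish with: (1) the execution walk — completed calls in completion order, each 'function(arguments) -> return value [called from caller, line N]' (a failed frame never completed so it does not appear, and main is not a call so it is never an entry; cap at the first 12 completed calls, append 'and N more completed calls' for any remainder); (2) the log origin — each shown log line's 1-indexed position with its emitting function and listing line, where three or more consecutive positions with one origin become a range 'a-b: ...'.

Answer: the defect is in rate_window at line 3.
The tell: Everything matches until log position 4, which reads 'located slot None' in place of 'located slot 0'.
Crash: trim_outliers, line 12, TypeError.
Call chain: main -> trim_outliers([10, 12, 3, 6], 10) (called at line 28).
First divergence: at position 4 the run shows 'located slot None' where the working version logs 'located slot 0'.
Intended log window:
  2: trim_outliers start: n=4 cutoff=10
  3: rate_window: 4 entries, threshold 10
  4: located slot 0
  5: located slot 0
Execution walk:
  rate_window([10, 12, 3, 6], 10) -> None  [called from trim_outliers, line 10]
Log line origins:
  1 — main, line 27
  2 — trim_outliers, line 9
  3 — rate_window, line 2
  4 — trim_outliers, line 11
A correct fix: line 3: replace `2` with `0`.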